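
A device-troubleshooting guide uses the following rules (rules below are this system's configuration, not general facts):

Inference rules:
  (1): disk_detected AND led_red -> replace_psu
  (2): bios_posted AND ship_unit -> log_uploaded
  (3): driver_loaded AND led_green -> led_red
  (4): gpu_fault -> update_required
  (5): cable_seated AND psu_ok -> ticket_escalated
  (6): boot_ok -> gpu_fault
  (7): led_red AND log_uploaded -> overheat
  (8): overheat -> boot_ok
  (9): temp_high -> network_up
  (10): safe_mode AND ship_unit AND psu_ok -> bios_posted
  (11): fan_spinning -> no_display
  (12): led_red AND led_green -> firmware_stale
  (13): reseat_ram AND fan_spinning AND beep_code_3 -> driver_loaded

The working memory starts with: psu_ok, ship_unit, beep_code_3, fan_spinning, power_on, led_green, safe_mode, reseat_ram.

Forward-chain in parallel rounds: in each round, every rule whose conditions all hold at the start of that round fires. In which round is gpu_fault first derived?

5

[1] (10) [safe_mode AND ship_unit AND psu_ok -> bios_posted]; (11) [fan_spinning -> no_display]; (13) [reseat_ram AND fan_spinning AND beep_code_3 -> driver_loaded]. ⇒ new: bios_posted, no_display, driver_loaded.
[2] (2) [bios_posted AND ship_unit -> log_uploaded]; (3) [driver_loaded AND led_green -> led_red]. ⇒ new: log_uploaded, led_red.
[3] (7) [led_red AND log_uploaded -> overheat]; (12) [led_red AND led_green -> firmware_stale]. ⇒ new: overheat, firmware_stale.
[4] (8) [overheat -> boot_ok]. ⇒ new: boot_ok.
[5] (6) [boot_ok -> gpu_fault]. ⇒ new: gpu_fault.
gpu_fault first appears in round 5.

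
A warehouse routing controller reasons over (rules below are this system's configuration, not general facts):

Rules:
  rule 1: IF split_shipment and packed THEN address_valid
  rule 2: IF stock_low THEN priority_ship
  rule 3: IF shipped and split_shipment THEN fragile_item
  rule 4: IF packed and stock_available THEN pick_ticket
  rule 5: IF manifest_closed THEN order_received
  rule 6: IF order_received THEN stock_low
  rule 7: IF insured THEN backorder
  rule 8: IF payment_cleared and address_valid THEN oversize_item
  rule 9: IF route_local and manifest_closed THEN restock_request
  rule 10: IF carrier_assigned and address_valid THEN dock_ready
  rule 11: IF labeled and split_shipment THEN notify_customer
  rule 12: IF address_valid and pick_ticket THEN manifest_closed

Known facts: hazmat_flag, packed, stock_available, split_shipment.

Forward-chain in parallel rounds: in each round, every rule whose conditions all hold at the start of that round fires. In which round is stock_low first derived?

[1] rule 1 [IF split_shipment and packed THEN address_valid]; rule 4 [IF packed and stock_available THEN pick_ticket]. ⇒ new: address_valid, pick_ticket.
[2] rule 12 [IF address_valid and pick_ticket THEN manifest_closed]. ⇒ new: manifest_closed.
[3] rule 5 [IF manifest_closed THEN order_received]. ⇒ new: order_received.
[4] rule 6 [IF order_received THEN stock_low]. ⇒ new: stock_low.
stock_low first appears in round 4.

4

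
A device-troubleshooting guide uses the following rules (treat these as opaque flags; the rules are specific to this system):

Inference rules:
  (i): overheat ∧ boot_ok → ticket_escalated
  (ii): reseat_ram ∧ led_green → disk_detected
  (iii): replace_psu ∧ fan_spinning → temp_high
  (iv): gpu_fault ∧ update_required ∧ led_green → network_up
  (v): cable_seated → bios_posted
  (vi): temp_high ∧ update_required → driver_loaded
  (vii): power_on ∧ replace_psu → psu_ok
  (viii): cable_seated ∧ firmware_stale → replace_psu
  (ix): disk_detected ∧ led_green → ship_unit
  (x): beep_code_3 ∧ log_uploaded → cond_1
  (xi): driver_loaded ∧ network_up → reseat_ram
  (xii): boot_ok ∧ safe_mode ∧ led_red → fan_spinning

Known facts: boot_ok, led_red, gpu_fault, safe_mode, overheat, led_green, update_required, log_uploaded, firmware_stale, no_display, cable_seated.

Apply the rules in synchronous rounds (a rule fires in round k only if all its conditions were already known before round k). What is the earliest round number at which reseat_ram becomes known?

4

Round 1 fires (i), (iv), (v), (viii), (xii), giving ticket_escalated, network_up, bios_posted, replace_psu, fan_spinning.
Round 2 fires (iii), giving temp_high.
Round 3 fires (vi), giving driver_loaded.
Round 4 fires (xi), giving reseat_ram.
reseat_ram first appears in round 4.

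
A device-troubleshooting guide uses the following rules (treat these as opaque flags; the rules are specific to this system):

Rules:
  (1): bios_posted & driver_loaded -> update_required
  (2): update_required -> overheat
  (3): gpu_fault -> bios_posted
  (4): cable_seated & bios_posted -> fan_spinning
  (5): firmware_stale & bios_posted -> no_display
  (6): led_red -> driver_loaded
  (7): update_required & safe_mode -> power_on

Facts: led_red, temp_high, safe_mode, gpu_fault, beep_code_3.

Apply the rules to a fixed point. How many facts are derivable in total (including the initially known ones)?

Round 1 — (3), (6), derive bios_posted, driver_loaded.
Round 2 — (1), derive update_required.
Round 3 — (2), (7), derive overheat, power_on.
Closure: {beep_code_3, bios_posted, driver_loaded, gpu_fault, led_red, overheat, power_on, safe_mode, temp_high, update_required} — 10 facts.

10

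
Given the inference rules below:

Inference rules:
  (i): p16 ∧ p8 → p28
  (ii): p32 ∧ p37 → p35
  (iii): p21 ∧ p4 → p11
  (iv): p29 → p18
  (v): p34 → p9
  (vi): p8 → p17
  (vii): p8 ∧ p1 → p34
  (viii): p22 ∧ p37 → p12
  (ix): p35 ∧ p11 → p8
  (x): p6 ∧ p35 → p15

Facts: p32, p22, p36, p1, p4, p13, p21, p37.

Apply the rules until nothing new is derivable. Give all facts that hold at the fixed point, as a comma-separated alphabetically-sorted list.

[1] (ii) [p32 ∧ p37 → p35]; (iii) [p21 ∧ p4 → p11]; (viii) [p22 ∧ p37 → p12]. ⇒ new: p35, p11, p12.
[2] (ix) [p35 ∧ p11 → p8]. ⇒ new: p8.
[3] (vi) [p8 → p17]; (vii) [p8 ∧ p1 → p34]. ⇒ new: p17, p34.
[4] (v) [p34 → p9]. ⇒ new: p9.

p1, p11, p12, p13, p17, p21, p22, p32, p34, p35, p36, p37, p4, p8, p9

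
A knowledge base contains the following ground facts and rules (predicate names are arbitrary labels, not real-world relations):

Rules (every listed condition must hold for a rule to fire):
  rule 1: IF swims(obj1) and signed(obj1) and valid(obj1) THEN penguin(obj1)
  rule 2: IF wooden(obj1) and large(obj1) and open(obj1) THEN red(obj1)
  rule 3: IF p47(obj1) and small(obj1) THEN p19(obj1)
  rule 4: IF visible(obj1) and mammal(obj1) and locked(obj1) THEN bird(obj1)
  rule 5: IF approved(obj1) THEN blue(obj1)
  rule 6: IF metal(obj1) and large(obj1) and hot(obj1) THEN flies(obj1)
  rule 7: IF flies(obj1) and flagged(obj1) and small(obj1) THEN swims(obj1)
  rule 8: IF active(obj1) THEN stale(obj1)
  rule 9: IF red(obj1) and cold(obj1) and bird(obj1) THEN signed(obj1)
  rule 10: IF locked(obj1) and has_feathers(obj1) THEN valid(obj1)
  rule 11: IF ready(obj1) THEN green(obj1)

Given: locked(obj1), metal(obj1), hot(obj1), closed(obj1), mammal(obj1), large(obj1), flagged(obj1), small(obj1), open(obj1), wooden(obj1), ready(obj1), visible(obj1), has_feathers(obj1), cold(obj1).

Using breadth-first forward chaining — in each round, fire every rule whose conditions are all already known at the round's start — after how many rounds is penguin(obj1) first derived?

3

Round 1: rule 2 [IF wooden(obj1) and large(obj1) and open(obj1) THEN red(obj1)]; rule 4 [IF visible(obj1) and mammal(obj1) and locked(obj1) THEN bird(obj1)]; rule 6 [IF metal(obj1) and large(obj1) and hot(obj1) THEN flies(obj1)]; rule 10 [IF locked(obj1) and has_feathers(obj1) THEN valid(obj1)]; rule 11 [IF ready(obj1) THEN green(obj1)]. Adds red(obj1), bird(obj1), flies(obj1), valid(obj1), green(obj1).
Round 2: rule 7 [IF flies(obj1) and flagged(obj1) and small(obj1) THEN swims(obj1)]; rule 9 [IF red(obj1) and cold(obj1) and bird(obj1) THEN signed(obj1)]. Adds swims(obj1), signed(obj1).
Round 3: rule 1 [IF swims(obj1) and signed(obj1) and valid(obj1) THEN penguin(obj1)]. Adds penguin(obj1).
penguin(obj1) first appears in round 3.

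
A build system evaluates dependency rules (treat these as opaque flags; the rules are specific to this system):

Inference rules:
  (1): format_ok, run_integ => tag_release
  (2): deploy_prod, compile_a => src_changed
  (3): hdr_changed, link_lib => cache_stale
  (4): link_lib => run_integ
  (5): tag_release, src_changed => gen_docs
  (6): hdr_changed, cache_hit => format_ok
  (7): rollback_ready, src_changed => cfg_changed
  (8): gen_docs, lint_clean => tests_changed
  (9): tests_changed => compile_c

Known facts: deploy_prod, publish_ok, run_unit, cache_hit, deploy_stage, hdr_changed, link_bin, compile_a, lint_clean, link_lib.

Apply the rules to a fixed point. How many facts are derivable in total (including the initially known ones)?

18

Round 1 — (2), (3), (4), (6), derive src_changed, cache_stale, run_integ, format_ok.
Round 2 — (1), derive tag_release.
Round 3 — (5), derive gen_docs.
Round 4 — (8), derive tests_changed.
Round 5 — (9), derive compile_c.
Closure: {cache_hit, cache_stale, compile_a, compile_c, deploy_prod, deploy_stage, format_ok, gen_docs, hdr_changed, link_bin, link_lib, lint_clean, publish_ok, run_integ, run_unit, src_changed, tag_release, tests_changed} — 18 facts.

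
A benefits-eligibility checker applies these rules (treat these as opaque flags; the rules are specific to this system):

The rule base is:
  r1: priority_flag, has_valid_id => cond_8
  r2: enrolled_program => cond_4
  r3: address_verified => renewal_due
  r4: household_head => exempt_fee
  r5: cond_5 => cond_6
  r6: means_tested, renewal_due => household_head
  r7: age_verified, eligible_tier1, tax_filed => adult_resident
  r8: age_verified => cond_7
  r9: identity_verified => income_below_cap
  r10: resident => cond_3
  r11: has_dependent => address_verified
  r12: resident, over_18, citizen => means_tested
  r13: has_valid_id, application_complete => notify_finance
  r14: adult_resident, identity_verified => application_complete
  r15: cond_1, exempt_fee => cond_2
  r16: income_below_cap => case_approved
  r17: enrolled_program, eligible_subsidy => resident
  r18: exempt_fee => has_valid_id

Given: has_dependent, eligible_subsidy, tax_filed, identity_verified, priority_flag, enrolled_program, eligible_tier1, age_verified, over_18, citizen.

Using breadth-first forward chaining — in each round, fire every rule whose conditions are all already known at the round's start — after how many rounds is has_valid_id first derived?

Round 1 fires r2, r7, r8, r9, r11, r17, giving cond_4, adult_resident, cond_7, income_below_cap, address_verified, resident.
Round 2 fires r3, r10, r12, r14, r16, giving renewal_due, cond_3, means_tested, application_complete, case_approved.
Round 3 fires r6, giving household_head.
Round 4 fires r4, giving exempt_fee.
Round 5 fires r18, giving has_valid_id.
has_valid_id first appears in round 5.

5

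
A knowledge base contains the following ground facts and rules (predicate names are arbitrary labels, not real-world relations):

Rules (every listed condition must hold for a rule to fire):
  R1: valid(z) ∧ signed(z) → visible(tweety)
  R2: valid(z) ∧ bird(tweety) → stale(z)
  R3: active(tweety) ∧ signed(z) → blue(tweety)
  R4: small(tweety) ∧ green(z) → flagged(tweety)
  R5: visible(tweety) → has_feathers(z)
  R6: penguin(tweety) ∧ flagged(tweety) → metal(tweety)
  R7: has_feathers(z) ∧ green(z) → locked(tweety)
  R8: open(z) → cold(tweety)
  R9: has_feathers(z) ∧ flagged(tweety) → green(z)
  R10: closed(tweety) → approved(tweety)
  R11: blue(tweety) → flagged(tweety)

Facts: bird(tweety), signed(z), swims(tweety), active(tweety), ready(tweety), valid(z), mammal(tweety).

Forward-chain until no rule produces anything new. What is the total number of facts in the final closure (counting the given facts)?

[1] R1 [valid(z) ∧ signed(z) → visible(tweety)]; R2 [valid(z) ∧ bird(tweety) → stale(z)]; R3 [active(tweety) ∧ signed(z) → blue(tweety)]. ⇒ new: visible(tweety), stale(z), blue(tweety).
[2] R5 [visible(tweety) → has_feathers(z)]; R11 [blue(tweety) → flagged(tweety)]. ⇒ new: has_feathers(z), flagged(tweety).
[3] R9 [has_feathers(z) ∧ flagged(tweety) → green(z)]. ⇒ new: green(z).
[4] R7 [has_feathers(z) ∧ green(z) → locked(tweety)]. ⇒ new: locked(tweety).
Closure: {active(tweety), bird(tweety), blue(tweety), flagged(tweety), green(z), has_feathers(z), locked(tweety), mammal(tweety), ready(tweety), signed(z), stale(z), swims(tweety), valid(z), visible(tweety)} — 14 facts.

14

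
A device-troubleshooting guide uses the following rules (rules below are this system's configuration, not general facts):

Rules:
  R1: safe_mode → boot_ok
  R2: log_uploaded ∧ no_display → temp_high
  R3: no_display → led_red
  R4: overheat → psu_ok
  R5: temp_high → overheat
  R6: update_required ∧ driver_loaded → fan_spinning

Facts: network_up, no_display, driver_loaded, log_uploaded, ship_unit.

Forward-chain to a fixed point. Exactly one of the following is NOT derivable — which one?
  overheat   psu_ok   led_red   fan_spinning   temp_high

fan_spinning

Round 1 fires R2, R3, giving temp_high, led_red.
Round 2 fires R5, giving overheat.
Round 3 fires R4, giving psu_ok.
Derived: led_red (round 1), psu_ok (round 3), overheat (round 2), temp_high (round 1). fan_spinning never appears in any round.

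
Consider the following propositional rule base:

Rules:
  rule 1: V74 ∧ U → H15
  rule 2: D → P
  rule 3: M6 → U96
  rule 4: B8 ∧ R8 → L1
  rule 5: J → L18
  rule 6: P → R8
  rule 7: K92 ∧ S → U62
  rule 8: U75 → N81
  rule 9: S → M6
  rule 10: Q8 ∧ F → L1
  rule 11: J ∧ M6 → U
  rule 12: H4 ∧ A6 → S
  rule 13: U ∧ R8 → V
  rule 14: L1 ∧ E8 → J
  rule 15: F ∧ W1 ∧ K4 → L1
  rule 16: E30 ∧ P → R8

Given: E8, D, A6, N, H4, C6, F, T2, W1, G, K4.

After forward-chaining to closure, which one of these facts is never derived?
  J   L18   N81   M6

Round 1: rule 2 [D → P]; rule 12 [H4 ∧ A6 → S]; rule 15 [F ∧ W1 ∧ K4 → L1]. Adds P, S, L1.
Round 2: rule 6 [P → R8]; rule 9 [S → M6]; rule 14 [L1 ∧ E8 → J]. Adds R8, M6, J.
Round 3: rule 3 [M6 → U96]; rule 5 [J → L18]; rule 11 [J ∧ M6 → U]. Adds U96, L18, U.
Round 4: rule 13 [U ∧ R8 → V]. Adds V.
Derived: L18 (round 3), M6 (round 2), J (round 2). N81 never appears in any round.

N81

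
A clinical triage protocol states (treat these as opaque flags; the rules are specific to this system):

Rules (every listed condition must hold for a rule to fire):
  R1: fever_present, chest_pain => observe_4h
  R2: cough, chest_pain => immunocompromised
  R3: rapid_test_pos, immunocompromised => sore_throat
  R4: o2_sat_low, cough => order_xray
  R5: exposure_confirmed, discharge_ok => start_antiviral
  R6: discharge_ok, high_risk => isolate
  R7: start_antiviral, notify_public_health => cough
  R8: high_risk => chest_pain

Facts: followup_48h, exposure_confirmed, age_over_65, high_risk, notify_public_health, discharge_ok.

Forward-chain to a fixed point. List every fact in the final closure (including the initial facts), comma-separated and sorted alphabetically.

age_over_65, chest_pain, cough, discharge_ok, exposure_confirmed, followup_48h, high_risk, immunocompromised, isolate, notify_public_health, start_antiviral

[1] R5 [exposure_confirmed, discharge_ok => start_antiviral]; R6 [discharge_ok, high_risk => isolate]; R8 [high_risk => chest_pain]. ⇒ new: start_antiviral, isolate, chest_pain.
[2] R7 [start_antiviral, notify_public_health => cough]. ⇒ new: cough.
[3] R2 [cough, chest_pain => immunocompromised]. ⇒ new: immunocompromised.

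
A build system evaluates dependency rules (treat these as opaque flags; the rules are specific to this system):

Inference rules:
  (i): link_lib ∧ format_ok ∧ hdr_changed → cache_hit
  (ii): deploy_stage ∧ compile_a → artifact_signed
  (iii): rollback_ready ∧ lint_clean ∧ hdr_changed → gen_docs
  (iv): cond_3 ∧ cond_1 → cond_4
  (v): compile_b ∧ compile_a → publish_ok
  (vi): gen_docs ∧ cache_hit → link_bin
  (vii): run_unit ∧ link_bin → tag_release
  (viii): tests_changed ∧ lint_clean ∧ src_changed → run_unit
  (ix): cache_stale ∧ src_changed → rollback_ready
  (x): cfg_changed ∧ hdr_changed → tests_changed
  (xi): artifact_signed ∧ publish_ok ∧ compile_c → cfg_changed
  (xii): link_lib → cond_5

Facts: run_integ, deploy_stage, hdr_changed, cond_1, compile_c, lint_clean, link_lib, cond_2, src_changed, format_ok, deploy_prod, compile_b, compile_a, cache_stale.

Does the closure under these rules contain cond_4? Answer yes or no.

no

Round 1: (i) [link_lib ∧ format_ok ∧ hdr_changed → cache_hit]; (ii) [deploy_stage ∧ compile_a → artifact_signed]; (v) [compile_b ∧ compile_a → publish_ok]; (ix) [cache_stale ∧ src_changed → rollback_ready]; (xii) [link_lib → cond_5]. New: cache_hit, artifact_signed, publish_ok, rollback_ready, cond_5.
Round 2: (iii) [rollback_ready ∧ lint_clean ∧ hdr_changed → gen_docs]; (xi) [artifact_signed ∧ publish_ok ∧ compile_c → cfg_changed]. New: gen_docs, cfg_changed.
Round 3: (vi) [gen_docs ∧ cache_hit → link_bin]; (x) [cfg_changed ∧ hdr_changed → tests_changed]. New: link_bin, tests_changed.
Round 4: (viii) [tests_changed ∧ lint_clean ∧ src_changed → run_unit]. New: run_unit.
Round 5: (vii) [run_unit ∧ link_bin → tag_release]. New: tag_release.
Fixed point reached. cond_4 is concluded only by (iv); (iv) needs cond_3 (never derived).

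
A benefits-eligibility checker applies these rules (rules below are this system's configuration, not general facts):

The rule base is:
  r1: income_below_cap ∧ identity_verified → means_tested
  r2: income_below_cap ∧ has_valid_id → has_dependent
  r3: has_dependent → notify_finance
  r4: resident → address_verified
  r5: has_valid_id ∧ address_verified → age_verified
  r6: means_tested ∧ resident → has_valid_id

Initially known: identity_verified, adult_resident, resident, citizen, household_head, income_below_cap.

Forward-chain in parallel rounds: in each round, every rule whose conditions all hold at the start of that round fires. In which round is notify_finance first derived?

4

[1] r1 [income_below_cap ∧ identity_verified → means_tested]; r4 [resident → address_verified]. ⇒ new: means_tested, address_verified.
[2] r6 [means_tested ∧ resident → has_valid_id]. ⇒ new: has_valid_id.
[3] r2 [income_below_cap ∧ has_valid_id → has_dependent]; r5 [has_valid_id ∧ address_verified → age_verified]. ⇒ new: has_dependent, age_verified.
[4] r3 [has_dependent → notify_finance]. ⇒ new: notify_finance.
notify_finance first appears in round 4.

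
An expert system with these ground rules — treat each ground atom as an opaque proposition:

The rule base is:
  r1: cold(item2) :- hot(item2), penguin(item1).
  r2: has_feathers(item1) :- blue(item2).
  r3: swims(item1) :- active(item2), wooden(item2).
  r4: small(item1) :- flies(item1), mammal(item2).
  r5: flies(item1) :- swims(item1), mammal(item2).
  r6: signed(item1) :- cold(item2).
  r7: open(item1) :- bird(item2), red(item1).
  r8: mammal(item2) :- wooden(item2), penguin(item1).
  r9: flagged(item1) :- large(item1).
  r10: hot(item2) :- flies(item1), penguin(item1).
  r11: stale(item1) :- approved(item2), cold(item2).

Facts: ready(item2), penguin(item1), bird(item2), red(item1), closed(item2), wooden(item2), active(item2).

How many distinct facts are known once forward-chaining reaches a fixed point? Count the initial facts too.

Round 1: r3 [swims(item1) :- active(item2), wooden(item2).]; r7 [open(item1) :- bird(item2), red(item1).]; r8 [mammal(item2) :- wooden(item2), penguin(item1).]. Adds swims(item1), open(item1), mammal(item2).
Round 2: r5 [flies(item1) :- swims(item1), mammal(item2).]. Adds flies(item1).
Round 3: r4 [small(item1) :- flies(item1), mammal(item2).]; r10 [hot(item2) :- flies(item1), penguin(item1).]. Adds small(item1), hot(item2).
Round 4: r1 [cold(item2) :- hot(item2), penguin(item1).]. Adds cold(item2).
Round 5: r6 [signed(item1) :- cold(item2).]. Adds signed(item1).
Closure: {active(item2), bird(item2), closed(item2), cold(item2), flies(item1), hot(item2), mammal(item2), open(item1), penguin(item1), ready(item2), red(item1), signed(item1), small(item1), swims(item1), wooden(item2)} — 15 facts.

15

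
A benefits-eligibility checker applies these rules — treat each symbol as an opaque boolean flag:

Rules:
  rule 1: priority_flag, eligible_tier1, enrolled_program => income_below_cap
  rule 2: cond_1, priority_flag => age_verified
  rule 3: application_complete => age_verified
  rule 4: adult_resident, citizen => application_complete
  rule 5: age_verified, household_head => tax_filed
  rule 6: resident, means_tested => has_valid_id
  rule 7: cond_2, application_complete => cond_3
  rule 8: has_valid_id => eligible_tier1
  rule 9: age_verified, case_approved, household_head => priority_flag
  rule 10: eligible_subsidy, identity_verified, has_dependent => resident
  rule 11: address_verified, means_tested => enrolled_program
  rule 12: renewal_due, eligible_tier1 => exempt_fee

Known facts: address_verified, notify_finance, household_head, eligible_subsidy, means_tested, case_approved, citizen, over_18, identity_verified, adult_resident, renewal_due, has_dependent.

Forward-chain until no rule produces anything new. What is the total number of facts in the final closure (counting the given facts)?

Round 1 fires rule 4, rule 10, rule 11, giving application_complete, resident, enrolled_program.
Round 2 fires rule 3, rule 6, giving age_verified, has_valid_id.
Round 3 fires rule 5, rule 8, rule 9, giving tax_filed, eligible_tier1, priority_flag.
Round 4 fires rule 1, rule 12, giving income_below_cap, exempt_fee.
Closure: {address_verified, adult_resident, age_verified, application_complete, case_approved, citizen, eligible_subsidy, eligible_tier1, enrolled_program, exempt_fee, has_dependent, has_valid_id, household_head, identity_verified, income_below_cap, means_tested, notify_finance, over_18, priority_flag, renewal_due, resident, tax_filed} — 22 facts.

22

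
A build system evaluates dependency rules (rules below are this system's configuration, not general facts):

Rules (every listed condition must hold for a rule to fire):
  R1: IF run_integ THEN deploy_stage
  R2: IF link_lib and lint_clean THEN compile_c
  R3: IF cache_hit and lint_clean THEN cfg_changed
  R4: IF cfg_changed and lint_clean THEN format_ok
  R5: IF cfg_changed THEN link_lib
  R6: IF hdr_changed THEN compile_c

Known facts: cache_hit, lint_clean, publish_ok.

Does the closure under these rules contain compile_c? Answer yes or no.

Round 1: R3 [IF cache_hit and lint_clean THEN cfg_changed]. Adds cfg_changed.
Round 2: R4 [IF cfg_changed and lint_clean THEN format_ok]; R5 [IF cfg_changed THEN link_lib]. Adds format_ok, link_lib.
Round 3: R2 [IF link_lib and lint_clean THEN compile_c]. Adds compile_c.
compile_c appears in round 3, so it is derivable.

yes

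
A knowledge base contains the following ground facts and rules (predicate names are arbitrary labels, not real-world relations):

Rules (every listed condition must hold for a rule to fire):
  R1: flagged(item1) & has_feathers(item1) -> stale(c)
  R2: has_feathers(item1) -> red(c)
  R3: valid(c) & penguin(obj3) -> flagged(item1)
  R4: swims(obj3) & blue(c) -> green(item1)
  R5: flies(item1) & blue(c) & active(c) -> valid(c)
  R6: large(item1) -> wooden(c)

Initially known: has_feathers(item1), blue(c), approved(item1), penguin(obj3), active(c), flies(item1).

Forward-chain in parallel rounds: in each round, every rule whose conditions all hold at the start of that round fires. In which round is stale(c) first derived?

Round 1 — R2, R5, derive red(c), valid(c).
Round 2 — R3, derive flagged(item1).
Round 3 — R1, derive stale(c).
stale(c) first appears in round 3.

3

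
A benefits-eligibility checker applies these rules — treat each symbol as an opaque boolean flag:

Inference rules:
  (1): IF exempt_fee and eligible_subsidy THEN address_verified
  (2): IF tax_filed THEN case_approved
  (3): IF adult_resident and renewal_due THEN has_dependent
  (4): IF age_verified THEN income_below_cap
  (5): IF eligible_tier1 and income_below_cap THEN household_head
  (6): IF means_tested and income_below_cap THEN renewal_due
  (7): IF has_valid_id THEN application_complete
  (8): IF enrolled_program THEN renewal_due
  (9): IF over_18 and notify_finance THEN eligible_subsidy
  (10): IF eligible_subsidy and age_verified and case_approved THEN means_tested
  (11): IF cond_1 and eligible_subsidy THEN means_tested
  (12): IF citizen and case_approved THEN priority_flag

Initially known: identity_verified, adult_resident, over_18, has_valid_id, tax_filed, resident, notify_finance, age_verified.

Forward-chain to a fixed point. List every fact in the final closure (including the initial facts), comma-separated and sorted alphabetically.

adult_resident, age_verified, application_complete, case_approved, eligible_subsidy, has_dependent, has_valid_id, identity_verified, income_below_cap, means_tested, notify_finance, over_18, renewal_due, resident, tax_filed

Round 1: (2) [IF tax_filed THEN case_approved]; (4) [IF age_verified THEN income_below_cap]; (7) [IF has_valid_id THEN application_complete]; (9) [IF over_18 and notify_finance THEN eligible_subsidy]. Adds case_approved, income_below_cap, application_complete, eligible_subsidy.
Round 2: (10) [IF eligible_subsidy and age_verified and case_approved THEN means_tested]. Adds means_tested.
Round 3: (6) [IF means_tested and income_below_cap THEN renewal_due]. Adds renewal_due.
Round 4: (3) [IF adult_resident and renewal_due THEN has_dependent]. Adds has_dependent.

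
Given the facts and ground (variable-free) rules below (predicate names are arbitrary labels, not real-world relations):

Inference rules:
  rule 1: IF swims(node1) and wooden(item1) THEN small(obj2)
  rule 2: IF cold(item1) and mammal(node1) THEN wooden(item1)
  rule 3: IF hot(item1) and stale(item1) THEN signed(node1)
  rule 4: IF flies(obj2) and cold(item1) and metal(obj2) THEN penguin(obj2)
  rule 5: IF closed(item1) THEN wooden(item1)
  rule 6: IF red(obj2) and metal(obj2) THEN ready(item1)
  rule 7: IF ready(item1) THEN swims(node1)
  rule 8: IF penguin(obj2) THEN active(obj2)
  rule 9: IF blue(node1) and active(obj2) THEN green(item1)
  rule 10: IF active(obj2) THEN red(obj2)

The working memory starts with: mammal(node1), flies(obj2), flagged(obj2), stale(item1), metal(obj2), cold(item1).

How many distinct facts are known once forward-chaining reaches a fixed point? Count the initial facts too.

13

Round 1: rule 2 [IF cold(item1) and mammal(node1) THEN wooden(item1)]; rule 4 [IF flies(obj2) and cold(item1) and metal(obj2) THEN penguin(obj2)]. New: wooden(item1), penguin(obj2).
Round 2: rule 8 [IF penguin(obj2) THEN active(obj2)]. New: active(obj2).
Round 3: rule 10 [IF active(obj2) THEN red(obj2)]. New: red(obj2).
Round 4: rule 6 [IF red(obj2) and metal(obj2) THEN ready(item1)]. New: ready(item1).
Round 5: rule 7 [IF ready(item1) THEN swims(node1)]. New: swims(node1).
Round 6: rule 1 [IF swims(node1) and wooden(item1) THEN small(obj2)]. New: small(obj2).
Closure: {active(obj2), cold(item1), flagged(obj2), flies(obj2), mammal(node1), metal(obj2), penguin(obj2), ready(item1), red(obj2), small(obj2), stale(item1), swims(node1), wooden(item1)} — 13 facts.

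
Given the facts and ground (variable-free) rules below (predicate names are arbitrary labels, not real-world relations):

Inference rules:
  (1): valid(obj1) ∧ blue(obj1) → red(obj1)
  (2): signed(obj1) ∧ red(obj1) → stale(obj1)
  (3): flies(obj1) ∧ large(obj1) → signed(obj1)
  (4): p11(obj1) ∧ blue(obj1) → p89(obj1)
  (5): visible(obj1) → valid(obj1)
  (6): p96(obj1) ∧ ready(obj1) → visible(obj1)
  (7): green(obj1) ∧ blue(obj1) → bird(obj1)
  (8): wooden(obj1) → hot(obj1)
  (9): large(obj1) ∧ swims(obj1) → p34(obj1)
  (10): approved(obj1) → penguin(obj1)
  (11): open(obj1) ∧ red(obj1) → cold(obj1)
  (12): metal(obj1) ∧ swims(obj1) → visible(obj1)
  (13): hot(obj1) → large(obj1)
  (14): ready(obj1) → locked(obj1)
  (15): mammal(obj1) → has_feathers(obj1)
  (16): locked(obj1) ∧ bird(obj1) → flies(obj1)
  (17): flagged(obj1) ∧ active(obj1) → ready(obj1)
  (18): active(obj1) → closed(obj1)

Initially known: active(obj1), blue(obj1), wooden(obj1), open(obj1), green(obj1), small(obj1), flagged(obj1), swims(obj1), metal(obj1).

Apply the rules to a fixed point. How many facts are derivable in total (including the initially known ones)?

23

Round 1 fires (7), (8), (12), (17), (18), giving bird(obj1), hot(obj1), visible(obj1), ready(obj1), closed(obj1).
Round 2 fires (5), (13), (14), giving valid(obj1), large(obj1), locked(obj1).
Round 3 fires (1), (9), (16), giving red(obj1), p34(obj1), flies(obj1).
Round 4 fires (3), (11), giving signed(obj1), cold(obj1).
Round 5 fires (2), giving stale(obj1).
Closure: {active(obj1), bird(obj1), blue(obj1), closed(obj1), cold(obj1), flagged(obj1), flies(obj1), green(obj1), hot(obj1), large(obj1), locked(obj1), metal(obj1), open(obj1), p34(obj1), ready(obj1), red(obj1), signed(obj1), small(obj1), stale(obj1), swims(obj1), valid(obj1), visible(obj1), wooden(obj1)} — 23 facts.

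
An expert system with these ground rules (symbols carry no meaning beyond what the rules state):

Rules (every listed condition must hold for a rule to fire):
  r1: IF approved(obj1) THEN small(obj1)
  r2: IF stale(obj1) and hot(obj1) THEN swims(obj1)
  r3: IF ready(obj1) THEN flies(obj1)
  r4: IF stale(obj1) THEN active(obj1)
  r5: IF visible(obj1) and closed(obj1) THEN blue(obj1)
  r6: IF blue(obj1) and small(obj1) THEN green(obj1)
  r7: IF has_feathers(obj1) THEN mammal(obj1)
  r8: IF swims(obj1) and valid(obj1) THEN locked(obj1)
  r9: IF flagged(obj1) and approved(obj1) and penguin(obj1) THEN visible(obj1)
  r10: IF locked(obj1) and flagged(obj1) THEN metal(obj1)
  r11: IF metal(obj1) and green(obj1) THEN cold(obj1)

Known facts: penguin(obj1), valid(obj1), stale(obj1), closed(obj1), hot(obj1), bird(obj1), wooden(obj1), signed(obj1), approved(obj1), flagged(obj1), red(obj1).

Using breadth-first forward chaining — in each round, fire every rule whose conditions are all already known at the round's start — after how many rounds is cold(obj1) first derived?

4

Round 1 — r1, r2, r4, r9, derive small(obj1), swims(obj1), active(obj1), visible(obj1).
Round 2 — r5, r8, derive blue(obj1), locked(obj1).
Round 3 — r6, r10, derive green(obj1), metal(obj1).
Round 4 — r11, derive cold(obj1).
cold(obj1) first appears in round 4.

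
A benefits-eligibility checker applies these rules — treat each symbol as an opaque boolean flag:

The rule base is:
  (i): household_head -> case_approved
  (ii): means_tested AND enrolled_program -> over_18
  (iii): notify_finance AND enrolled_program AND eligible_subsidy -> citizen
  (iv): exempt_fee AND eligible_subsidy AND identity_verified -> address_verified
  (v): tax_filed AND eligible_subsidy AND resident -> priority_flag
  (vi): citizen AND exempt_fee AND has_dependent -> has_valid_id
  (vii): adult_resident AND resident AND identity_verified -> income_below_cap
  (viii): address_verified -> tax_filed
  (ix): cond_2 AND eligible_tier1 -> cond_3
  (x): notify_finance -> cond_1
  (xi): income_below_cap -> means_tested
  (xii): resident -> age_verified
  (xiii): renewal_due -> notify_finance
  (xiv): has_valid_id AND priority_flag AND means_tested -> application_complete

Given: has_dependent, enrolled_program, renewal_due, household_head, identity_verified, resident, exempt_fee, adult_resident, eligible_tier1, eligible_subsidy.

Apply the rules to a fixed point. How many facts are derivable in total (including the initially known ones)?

Round 1 fires (i), (iv), (vii), (xii), (xiii), giving case_approved, address_verified, income_below_cap, age_verified, notify_finance.
Round 2 fires (iii), (viii), (x), (xi), giving citizen, tax_filed, cond_1, means_tested.
Round 3 fires (ii), (v), (vi), giving over_18, priority_flag, has_valid_id.
Round 4 fires (xiv), giving application_complete.
Closure: {address_verified, adult_resident, age_verified, application_complete, case_approved, citizen, cond_1, eligible_subsidy, eligible_tier1, enrolled_program, exempt_fee, has_dependent, has_valid_id, household_head, identity_verified, income_below_cap, means_tested, notify_finance, over_18, priority_flag, renewal_due, resident, tax_filed} — 23 facts.

23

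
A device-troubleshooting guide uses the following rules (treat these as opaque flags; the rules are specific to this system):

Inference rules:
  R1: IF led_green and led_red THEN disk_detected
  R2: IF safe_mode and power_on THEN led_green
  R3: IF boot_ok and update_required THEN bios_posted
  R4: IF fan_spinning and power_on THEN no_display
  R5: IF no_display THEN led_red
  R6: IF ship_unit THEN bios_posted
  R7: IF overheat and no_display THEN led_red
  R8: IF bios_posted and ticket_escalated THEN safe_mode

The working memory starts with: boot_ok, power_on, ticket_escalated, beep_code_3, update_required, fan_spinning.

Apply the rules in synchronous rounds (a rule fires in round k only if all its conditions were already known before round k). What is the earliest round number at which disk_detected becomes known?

4

Round 1: R3 [IF boot_ok and update_required THEN bios_posted]; R4 [IF fan_spinning and power_on THEN no_display]. New: bios_posted, no_display.
Round 2: R5 [IF no_display THEN led_red]; R8 [IF bios_posted and ticket_escalated THEN safe_mode]. New: led_red, safe_mode.
Round 3: R2 [IF safe_mode and power_on THEN led_green]. New: led_green.
Round 4: R1 [IF led_green and led_red THEN disk_detected]. New: disk_detected.
disk_detected first appears in round 4.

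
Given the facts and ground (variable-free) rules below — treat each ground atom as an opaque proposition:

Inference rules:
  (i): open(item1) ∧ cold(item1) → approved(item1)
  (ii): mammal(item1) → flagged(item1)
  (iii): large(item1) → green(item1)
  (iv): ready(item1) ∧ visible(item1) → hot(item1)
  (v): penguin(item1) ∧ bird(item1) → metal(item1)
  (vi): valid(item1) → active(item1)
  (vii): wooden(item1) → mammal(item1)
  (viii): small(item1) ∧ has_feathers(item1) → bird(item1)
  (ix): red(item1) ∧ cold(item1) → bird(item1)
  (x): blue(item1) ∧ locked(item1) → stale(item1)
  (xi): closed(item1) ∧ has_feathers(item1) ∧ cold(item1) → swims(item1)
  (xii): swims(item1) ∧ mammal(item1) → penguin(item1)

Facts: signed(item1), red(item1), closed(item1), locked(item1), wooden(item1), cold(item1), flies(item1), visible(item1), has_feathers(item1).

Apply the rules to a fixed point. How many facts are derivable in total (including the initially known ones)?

[1] (vii) [wooden(item1) → mammal(item1)]; (ix) [red(item1) ∧ cold(item1) → bird(item1)]; (xi) [closed(item1) ∧ has_feathers(item1) ∧ cold(item1) → swims(item1)]. ⇒ new: mammal(item1), bird(item1), swims(item1).
[2] (ii) [mammal(item1) → flagged(item1)]; (xii) [swims(item1) ∧ mammal(item1) → penguin(item1)]. ⇒ new: flagged(item1), penguin(item1).
[3] (v) [penguin(item1) ∧ bird(item1) → metal(item1)]. ⇒ new: metal(item1).
Closure: {bird(item1), closed(item1), cold(item1), flagged(item1), flies(item1), has_feathers(item1), locked(item1), mammal(item1), metal(item1), penguin(item1), red(item1), signed(item1), swims(item1), visible(item1), wooden(item1)} — 15 facts.

15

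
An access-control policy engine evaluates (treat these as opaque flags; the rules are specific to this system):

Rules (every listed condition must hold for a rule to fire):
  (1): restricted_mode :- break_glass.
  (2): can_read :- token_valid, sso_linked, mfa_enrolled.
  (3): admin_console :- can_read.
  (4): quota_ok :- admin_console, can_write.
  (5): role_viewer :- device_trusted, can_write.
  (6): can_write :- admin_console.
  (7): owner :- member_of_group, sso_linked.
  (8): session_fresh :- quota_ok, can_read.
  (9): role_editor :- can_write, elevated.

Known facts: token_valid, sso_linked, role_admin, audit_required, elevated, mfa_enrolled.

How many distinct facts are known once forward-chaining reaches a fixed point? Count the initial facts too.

12

Round 1 — (2), derive can_read.
Round 2 — (3), derive admin_console.
Round 3 — (6), derive can_write.
Round 4 — (4), (9), derive quota_ok, role_editor.
Round 5 — (8), derive session_fresh.
Closure: {admin_console, audit_required, can_read, can_write, elevated, mfa_enrolled, quota_ok, role_admin, role_editor, session_fresh, sso_linked, token_valid} — 12 facts.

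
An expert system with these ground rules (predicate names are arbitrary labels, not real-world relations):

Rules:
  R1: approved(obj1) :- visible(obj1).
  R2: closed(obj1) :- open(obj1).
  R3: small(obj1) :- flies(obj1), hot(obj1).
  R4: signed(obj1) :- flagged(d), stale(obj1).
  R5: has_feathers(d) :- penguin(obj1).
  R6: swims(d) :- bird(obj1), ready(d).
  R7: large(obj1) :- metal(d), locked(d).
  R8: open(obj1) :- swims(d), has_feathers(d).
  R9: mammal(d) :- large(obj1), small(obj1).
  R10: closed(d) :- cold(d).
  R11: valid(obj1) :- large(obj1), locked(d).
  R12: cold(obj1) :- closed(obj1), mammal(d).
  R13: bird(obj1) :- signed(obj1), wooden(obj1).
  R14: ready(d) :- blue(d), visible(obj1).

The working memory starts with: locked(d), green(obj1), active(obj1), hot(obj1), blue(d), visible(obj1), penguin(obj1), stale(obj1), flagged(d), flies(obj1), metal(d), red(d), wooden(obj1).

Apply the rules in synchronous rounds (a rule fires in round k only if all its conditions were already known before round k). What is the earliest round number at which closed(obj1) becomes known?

Round 1: R1 [approved(obj1) :- visible(obj1).]; R3 [small(obj1) :- flies(obj1), hot(obj1).]; R4 [signed(obj1) :- flagged(d), stale(obj1).]; R5 [has_feathers(d) :- penguin(obj1).]; R7 [large(obj1) :- metal(d), locked(d).]; R14 [ready(d) :- blue(d), visible(obj1).]. New: approved(obj1), small(obj1), signed(obj1), has_feathers(d), large(obj1), ready(d).
Round 2: R9 [mammal(d) :- large(obj1), small(obj1).]; R11 [valid(obj1) :- large(obj1), locked(d).]; R13 [bird(obj1) :- signed(obj1), wooden(obj1).]. New: mammal(d), valid(obj1), bird(obj1).
Round 3: R6 [swims(d) :- bird(obj1), ready(d).]. New: swims(d).
Round 4: R8 [open(obj1) :- swims(d), has_feathers(d).]. New: open(obj1).
Round 5: R2 [closed(obj1) :- open(obj1).]. New: closed(obj1).
closed(obj1) first appears in round 5.

5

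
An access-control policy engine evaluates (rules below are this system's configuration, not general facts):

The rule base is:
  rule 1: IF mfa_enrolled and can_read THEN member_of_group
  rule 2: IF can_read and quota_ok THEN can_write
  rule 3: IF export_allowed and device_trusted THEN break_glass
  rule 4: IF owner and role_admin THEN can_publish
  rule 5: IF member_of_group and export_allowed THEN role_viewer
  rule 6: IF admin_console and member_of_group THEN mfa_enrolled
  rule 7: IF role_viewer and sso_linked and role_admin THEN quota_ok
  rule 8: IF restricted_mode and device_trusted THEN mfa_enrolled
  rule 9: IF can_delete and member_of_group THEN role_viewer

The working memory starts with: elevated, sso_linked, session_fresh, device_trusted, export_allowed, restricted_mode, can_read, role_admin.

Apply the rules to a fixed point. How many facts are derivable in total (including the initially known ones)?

Round 1 — rule 3, rule 8, derive break_glass, mfa_enrolled.
Round 2 — rule 1, derive member_of_group.
Round 3 — rule 5, derive role_viewer.
Round 4 — rule 7, derive quota_ok.
Round 5 — rule 2, derive can_write.
Closure: {break_glass, can_read, can_write, device_trusted, elevated, export_allowed, member_of_group, mfa_enrolled, quota_ok, restricted_mode, role_admin, role_viewer, session_fresh, sso_linked} — 14 facts.

14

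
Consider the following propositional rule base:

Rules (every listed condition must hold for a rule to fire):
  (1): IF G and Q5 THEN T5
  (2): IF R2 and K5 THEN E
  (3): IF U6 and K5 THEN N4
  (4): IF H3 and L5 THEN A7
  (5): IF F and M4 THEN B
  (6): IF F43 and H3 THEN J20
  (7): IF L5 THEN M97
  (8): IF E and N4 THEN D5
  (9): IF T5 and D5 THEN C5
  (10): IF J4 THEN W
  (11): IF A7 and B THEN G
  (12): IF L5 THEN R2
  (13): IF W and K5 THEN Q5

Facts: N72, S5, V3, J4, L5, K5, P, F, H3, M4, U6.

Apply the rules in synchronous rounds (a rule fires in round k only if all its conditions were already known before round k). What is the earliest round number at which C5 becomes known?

Round 1: (3) [IF U6 and K5 THEN N4]; (4) [IF H3 and L5 THEN A7]; (5) [IF F and M4 THEN B]; (7) [IF L5 THEN M97]; (10) [IF J4 THEN W]; (12) [IF L5 THEN R2]. New: N4, A7, B, M97, W, R2.
Round 2: (2) [IF R2 and K5 THEN E]; (11) [IF A7 and B THEN G]; (13) [IF W and K5 THEN Q5]. New: E, G, Q5.
Round 3: (1) [IF G and Q5 THEN T5]; (8) [IF E and N4 THEN D5]. New: T5, D5.
Round 4: (9) [IF T5 and D5 THEN C5]. New: C5.
C5 first appears in round 4.

4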